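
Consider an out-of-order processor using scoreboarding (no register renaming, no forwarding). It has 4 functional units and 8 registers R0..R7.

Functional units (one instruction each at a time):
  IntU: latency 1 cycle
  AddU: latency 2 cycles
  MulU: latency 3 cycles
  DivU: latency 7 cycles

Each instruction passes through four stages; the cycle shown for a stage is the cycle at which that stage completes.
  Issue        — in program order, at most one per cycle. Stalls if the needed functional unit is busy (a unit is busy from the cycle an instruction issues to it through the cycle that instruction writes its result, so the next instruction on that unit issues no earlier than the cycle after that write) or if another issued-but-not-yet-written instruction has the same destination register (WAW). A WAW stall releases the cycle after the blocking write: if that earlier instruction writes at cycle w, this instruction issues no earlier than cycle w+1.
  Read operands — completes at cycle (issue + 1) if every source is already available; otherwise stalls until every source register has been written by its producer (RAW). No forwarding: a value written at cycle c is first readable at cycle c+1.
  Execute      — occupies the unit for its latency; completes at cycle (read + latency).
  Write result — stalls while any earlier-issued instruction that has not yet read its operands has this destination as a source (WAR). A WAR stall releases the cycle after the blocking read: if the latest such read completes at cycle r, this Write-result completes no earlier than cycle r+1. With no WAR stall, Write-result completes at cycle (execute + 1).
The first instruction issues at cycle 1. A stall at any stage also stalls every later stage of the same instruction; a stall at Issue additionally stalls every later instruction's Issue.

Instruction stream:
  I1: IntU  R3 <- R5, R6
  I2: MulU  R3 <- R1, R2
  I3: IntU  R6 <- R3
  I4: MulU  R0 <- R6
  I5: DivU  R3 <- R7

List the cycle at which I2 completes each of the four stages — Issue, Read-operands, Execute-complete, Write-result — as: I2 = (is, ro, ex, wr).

1) issue 1, read 2, done 3, write 4
2) issue 5, read 6, done 9, write 10  <WAW R3: wait I1 write@4>
3) issue 6, read 11, done 12, write 13  <RAW R3: wait I2 write@10>
4) issue 11, read 14, done 17, write 18  <struct: MulU busy until I2 writes@10 / RAW R6: wait I3 write@13>
5) issue 12, read 13, done 20, write 21

I2 = (5, 6, 9, 10)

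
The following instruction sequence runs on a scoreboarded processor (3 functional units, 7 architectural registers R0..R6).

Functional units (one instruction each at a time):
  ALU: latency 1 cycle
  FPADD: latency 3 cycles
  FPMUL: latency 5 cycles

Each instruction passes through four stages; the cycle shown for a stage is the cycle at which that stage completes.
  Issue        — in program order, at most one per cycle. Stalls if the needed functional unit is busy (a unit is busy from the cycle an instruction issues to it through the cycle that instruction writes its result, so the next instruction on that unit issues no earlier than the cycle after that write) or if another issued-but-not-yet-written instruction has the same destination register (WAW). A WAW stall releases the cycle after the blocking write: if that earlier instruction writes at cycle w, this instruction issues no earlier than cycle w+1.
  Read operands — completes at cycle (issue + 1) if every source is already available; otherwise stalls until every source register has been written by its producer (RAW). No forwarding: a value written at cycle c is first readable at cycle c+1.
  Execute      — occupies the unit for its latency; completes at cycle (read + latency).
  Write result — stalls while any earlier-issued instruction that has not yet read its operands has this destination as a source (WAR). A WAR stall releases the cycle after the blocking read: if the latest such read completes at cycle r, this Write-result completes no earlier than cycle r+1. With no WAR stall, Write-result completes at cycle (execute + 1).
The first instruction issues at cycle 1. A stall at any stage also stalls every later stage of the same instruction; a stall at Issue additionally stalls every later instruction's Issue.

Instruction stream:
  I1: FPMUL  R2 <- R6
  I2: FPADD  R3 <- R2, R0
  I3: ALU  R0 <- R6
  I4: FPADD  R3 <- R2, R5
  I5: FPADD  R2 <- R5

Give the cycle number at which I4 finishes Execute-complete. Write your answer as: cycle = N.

  I1 | 1 | 2 | 7 | 8
  I2 | 2 | 9 | 12 | 13   RAW R2: wait I1 write@8
  I3 | 3 | 4 | 5 | 10   WAR R0: wait I2 read@9
  I4 | 14 | 15 | 18 | 19   struct: FPADD busy until I2 writes@13
  I5 | 20 | 21 | 24 | 25   struct: FPADD busy until I4 writes@19

cycle = 18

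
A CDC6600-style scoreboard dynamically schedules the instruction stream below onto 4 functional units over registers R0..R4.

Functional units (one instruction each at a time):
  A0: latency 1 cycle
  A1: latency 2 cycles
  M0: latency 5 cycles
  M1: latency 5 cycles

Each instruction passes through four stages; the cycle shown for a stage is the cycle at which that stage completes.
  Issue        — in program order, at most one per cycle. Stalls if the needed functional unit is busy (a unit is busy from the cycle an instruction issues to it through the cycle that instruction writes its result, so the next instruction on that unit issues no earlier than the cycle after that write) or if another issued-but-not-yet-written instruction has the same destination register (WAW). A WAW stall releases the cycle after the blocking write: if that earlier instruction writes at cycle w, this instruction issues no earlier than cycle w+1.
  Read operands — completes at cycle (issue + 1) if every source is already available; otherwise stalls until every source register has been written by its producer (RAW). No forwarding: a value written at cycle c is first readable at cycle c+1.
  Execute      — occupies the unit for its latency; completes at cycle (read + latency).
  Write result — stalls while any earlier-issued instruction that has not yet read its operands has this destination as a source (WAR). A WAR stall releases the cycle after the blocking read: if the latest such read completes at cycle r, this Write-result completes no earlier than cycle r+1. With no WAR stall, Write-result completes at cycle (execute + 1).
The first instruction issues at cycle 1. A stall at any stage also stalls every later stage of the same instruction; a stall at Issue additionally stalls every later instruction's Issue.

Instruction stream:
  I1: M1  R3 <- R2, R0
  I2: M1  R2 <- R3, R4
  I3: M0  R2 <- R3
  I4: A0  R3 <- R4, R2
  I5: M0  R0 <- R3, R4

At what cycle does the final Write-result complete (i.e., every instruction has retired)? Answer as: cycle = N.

cycle = 34

  I1 | 1 | 2 | 7 | 8
  I2 | 9 | 10 | 15 | 16   struct: M1 busy until I1 writes@8
  I3 | 17 | 18 | 23 | 24   WAW R2: wait I2 write@16
  I4 | 18 | 25 | 26 | 27   RAW R2: wait I3 write@24
  I5 | 25 | 28 | 33 | 34   struct: M0 busy until I3 writes@24 · RAW R3: wait I4 write@27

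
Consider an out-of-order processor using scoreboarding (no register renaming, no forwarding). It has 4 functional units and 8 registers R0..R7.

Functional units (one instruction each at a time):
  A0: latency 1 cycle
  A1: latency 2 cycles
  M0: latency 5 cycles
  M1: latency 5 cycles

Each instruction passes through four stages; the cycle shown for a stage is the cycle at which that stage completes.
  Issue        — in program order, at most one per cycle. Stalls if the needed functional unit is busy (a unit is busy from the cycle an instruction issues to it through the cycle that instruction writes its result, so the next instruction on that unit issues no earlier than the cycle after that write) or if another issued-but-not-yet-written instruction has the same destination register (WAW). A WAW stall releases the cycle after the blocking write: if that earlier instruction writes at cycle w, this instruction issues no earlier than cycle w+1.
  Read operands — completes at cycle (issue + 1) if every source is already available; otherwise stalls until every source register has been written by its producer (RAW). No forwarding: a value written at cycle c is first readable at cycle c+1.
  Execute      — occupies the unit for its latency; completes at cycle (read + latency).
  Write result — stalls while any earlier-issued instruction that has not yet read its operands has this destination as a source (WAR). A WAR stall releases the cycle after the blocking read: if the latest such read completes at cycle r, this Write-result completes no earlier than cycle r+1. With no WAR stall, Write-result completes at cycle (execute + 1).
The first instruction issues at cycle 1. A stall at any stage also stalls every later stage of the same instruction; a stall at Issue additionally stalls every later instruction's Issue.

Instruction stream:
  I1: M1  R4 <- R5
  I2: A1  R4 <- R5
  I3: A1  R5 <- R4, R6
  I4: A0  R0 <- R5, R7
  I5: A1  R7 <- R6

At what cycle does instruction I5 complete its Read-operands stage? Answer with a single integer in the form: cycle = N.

cycle = 20

c1: I1→M1
c2: I1 RO
c7: I1 EX
c8: I1 WR R4
c9: I2→A1
c10: I2 RO
c12: I2 EX
c13: I2 WR R4
c14: I3→A1
c15: I3 RO · I4→A0
c17: I3 EX
c18: I3 WR R5
c19: I4 RO · I5→A1
c20: I4 EX · I5 RO
c21: I4 WR R0
c22: I5 EX
c23: I5 WR R7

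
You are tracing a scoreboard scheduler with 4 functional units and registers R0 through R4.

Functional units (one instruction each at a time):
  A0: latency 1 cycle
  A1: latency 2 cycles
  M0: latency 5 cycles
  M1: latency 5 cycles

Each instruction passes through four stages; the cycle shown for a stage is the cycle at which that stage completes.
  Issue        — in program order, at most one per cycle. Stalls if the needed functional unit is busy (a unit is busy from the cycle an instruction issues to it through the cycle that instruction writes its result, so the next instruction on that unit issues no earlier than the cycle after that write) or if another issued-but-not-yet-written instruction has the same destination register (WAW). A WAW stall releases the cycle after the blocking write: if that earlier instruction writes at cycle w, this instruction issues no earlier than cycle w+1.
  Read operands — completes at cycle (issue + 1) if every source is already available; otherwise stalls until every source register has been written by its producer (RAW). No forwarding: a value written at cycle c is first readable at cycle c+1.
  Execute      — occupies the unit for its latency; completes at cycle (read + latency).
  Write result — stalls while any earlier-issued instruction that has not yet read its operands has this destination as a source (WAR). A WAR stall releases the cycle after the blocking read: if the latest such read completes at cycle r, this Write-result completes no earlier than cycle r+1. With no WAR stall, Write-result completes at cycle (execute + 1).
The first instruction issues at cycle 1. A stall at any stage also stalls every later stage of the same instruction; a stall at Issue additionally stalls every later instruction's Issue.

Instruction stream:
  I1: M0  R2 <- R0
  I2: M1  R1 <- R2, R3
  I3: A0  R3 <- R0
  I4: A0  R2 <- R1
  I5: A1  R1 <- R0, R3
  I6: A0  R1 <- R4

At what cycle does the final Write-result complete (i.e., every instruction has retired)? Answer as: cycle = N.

cycle = 24

t=1  I1→M0
t=2  I1 RO | I2→M1
t=3  I3→A0
t=4  I3 RO
t=5  I3 EX
t=7  I1 EX
t=8  I1 WR R2
t=9  I2 RO
t=10  I3 WR R3
t=11  I4→A0
t=14  I2 EX
t=15  I2 WR R1
t=16  I4 RO | I5→A1
t=17  I4 EX | I5 RO
t=18  I4 WR R2
t=19  I5 EX
t=20  I5 WR R1
t=21  I6→A0
t=22  I6 RO
t=23  I6 EX
t=24  I6 WR R1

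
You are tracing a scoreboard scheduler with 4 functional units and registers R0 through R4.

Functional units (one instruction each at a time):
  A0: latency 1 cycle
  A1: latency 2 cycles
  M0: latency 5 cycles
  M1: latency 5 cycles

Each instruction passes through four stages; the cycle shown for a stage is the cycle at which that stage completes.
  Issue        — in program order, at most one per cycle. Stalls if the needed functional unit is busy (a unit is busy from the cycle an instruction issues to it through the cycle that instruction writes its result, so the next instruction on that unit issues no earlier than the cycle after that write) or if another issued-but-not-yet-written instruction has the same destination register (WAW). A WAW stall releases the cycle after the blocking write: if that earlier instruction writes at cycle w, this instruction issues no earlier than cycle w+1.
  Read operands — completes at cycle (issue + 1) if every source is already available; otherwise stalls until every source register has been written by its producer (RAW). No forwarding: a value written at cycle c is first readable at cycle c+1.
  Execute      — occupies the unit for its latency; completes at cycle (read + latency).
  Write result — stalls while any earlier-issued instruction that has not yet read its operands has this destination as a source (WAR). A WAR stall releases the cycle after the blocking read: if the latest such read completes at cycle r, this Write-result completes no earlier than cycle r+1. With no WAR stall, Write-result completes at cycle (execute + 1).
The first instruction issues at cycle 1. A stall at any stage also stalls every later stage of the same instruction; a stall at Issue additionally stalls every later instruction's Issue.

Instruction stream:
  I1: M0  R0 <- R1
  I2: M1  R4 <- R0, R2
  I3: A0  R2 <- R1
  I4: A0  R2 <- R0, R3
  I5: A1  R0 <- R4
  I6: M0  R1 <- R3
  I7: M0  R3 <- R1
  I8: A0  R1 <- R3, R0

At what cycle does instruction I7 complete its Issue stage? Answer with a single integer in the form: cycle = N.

t=1  issue I1 (M0)
t=2  I1 read-ops · issue I2 (M1)
t=3  issue I3 (A0)
t=4  I3 read-ops
t=5  I3 finished on A0
t=7  I1 finished on M0
t=8  I1→R0
t=9  I2 read-ops
t=10  I3→R2
t=11  issue I4 (A0)
t=12  I4 read-ops · issue I5 (A1)
t=13  I4 finished on A0 · issue I6 (M0)
t=14  I2 finished on M1 · I4→R2 · I6 read-ops
t=15  I2→R4
t=16  I5 read-ops
t=18  I5 finished on A1
t=19  I5→R0 · I6 finished on M0
t=20  I6→R1
t=21  issue I7 (M0)
t=22  I7 read-ops · issue I8 (A0)
t=27  I7 finished on M0
t=28  I7→R3
t=29  I8 read-ops
t=30  I8 finished on A0
t=31  I8→R1

cycle = 21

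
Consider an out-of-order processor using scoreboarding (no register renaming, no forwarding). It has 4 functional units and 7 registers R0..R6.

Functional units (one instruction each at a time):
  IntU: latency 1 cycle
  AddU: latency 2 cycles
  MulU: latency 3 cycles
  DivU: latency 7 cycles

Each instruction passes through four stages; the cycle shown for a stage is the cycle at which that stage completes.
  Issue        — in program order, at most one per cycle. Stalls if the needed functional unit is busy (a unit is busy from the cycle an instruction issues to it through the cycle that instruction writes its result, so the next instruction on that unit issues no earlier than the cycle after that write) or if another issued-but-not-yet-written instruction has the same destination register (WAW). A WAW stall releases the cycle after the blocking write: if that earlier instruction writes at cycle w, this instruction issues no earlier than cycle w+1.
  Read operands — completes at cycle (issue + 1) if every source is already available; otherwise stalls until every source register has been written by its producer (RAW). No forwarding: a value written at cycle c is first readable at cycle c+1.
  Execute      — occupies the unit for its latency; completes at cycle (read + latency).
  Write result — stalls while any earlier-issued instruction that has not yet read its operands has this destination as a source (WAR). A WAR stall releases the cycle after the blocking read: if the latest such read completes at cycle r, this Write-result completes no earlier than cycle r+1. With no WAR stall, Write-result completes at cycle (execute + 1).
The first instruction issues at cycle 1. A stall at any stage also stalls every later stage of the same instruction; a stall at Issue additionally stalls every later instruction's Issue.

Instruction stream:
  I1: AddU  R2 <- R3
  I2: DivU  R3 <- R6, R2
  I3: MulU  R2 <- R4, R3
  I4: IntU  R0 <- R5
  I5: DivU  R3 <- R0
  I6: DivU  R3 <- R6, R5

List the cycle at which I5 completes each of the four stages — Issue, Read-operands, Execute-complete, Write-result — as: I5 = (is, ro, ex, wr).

I1  is:1  ro:2  ex:4  wr:5
I2  is:2  ro:6  ex:13  wr:14  — RAW R2: wait I1 write@5
I3  is:6  ro:15  ex:18  wr:19  — WAW R2: wait I1 write@5, RAW R3: wait I2 write@14
I4  is:7  ro:8  ex:9  wr:10
I5  is:15  ro:16  ex:23  wr:24  — struct: DivU busy until I2 writes@14
I6  is:25  ro:26  ex:33  wr:34  — struct: DivU busy until I5 writes@24

I5 = (15, 16, 23, 24)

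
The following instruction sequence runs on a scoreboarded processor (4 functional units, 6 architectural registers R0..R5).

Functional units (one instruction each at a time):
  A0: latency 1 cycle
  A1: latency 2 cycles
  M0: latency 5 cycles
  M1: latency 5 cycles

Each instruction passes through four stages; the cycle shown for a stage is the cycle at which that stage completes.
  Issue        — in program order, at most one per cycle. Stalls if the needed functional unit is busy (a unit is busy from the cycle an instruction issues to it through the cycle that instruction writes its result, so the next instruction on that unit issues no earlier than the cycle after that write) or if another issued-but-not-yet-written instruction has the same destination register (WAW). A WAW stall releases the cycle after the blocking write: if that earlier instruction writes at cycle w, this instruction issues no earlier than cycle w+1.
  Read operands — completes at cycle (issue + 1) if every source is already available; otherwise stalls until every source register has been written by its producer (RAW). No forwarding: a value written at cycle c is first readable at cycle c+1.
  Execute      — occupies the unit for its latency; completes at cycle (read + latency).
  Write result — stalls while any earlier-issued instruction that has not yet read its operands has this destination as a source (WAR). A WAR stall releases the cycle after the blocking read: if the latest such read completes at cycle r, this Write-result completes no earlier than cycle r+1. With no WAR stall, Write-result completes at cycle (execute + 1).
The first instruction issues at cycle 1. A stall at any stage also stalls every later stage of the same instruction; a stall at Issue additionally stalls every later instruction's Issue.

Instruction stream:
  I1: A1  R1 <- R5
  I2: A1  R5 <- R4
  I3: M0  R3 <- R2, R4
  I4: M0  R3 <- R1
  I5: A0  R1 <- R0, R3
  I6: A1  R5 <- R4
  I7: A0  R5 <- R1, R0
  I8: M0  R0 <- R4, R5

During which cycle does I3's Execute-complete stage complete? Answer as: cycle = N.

cycle = 13

1) issue 1, read 2, done 4, write 5
2) issue 6, read 7, done 9, write 10  <struct: A1 busy until I1 writes@5>
3) issue 7, read 8, done 13, write 14
4) issue 15, read 16, done 21, write 22  <struct: M0 busy until I3 writes@14>
5) issue 16, read 23, done 24, write 25  <RAW R3: wait I4 write@22>
6) issue 17, read 18, done 20, write 21
7) issue 26, read 27, done 28, write 29  <struct: A0 busy until I5 writes@25>
8) issue 27, read 30, done 35, write 36  <RAW R5: wait I7 write@29>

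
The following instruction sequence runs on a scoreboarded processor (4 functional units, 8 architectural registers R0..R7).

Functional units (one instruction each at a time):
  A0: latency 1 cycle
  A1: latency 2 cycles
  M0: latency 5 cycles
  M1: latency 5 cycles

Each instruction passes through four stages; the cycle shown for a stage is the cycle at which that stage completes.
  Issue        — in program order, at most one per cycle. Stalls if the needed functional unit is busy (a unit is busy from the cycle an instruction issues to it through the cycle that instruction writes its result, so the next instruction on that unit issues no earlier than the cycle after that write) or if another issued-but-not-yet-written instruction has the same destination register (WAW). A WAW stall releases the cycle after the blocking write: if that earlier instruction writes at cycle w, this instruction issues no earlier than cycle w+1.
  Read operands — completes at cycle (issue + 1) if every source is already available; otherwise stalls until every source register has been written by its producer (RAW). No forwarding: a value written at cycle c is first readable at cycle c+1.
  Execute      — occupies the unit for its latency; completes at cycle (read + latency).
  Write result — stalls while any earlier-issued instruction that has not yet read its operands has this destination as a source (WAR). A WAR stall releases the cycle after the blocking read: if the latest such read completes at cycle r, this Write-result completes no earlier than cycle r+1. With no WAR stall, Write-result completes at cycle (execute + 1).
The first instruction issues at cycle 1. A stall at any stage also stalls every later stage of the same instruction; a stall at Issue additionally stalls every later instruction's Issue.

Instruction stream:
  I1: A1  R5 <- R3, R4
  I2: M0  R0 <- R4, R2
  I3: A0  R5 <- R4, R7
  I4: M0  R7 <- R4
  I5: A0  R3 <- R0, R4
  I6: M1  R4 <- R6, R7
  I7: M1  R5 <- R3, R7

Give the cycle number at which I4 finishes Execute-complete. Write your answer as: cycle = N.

I1: IS=1 RO=2 EX=4 WR=5
I2: IS=2 RO=3 EX=8 WR=9
I3: IS=6 RO=7 EX=8 WR=9  [WAW R5: wait I1 write@5]
I4: IS=10 RO=11 EX=16 WR=17  [struct: M0 busy until I2 writes@9]
I5: IS=11 RO=12 EX=13 WR=14
I6: IS=12 RO=18 EX=23 WR=24  [RAW R7: wait I4 write@17]
I7: IS=25 RO=26 EX=31 WR=32  [struct: M1 busy until I6 writes@24]

cycle = 16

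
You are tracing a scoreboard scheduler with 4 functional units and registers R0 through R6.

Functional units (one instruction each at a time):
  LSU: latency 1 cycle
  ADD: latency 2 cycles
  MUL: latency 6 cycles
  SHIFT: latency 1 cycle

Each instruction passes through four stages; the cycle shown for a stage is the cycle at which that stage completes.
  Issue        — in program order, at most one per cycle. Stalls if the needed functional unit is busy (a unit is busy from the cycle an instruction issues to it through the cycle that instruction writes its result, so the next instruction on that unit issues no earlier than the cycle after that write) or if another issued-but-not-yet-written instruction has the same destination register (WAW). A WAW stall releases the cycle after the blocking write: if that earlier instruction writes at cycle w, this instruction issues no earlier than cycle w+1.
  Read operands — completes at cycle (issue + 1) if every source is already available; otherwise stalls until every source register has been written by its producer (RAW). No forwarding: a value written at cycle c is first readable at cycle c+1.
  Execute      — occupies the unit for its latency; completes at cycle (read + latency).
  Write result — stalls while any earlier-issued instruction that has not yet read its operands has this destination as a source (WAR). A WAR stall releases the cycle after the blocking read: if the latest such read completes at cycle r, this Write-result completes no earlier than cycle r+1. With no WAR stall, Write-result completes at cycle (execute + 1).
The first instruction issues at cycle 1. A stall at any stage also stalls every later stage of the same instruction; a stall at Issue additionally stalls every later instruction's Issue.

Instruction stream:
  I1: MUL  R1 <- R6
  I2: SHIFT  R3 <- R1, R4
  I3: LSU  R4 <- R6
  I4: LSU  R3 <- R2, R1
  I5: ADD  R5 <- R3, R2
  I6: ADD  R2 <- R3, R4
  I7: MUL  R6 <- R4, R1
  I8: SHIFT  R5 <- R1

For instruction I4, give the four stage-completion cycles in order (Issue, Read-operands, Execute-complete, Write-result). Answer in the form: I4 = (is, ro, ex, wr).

I4 = (13, 14, 15, 16)

c1: I1→MUL
c2: I1 RO | I2→SHIFT
c3: I3→LSU
c4: I3 RO
c5: I3 EX
c8: I1 EX
c9: I1 WR R1
c10: I2 RO
c11: I2 EX | I3 WR R4
c12: I2 WR R3
c13: I4→LSU
c14: I4 RO | I5→ADD
c15: I4 EX
c16: I4 WR R3
c17: I5 RO
c19: I5 EX
c20: I5 WR R5
c21: I6→ADD
c22: I6 RO | I7→MUL
c23: I7 RO | I8→SHIFT
c24: I6 EX | I8 RO
c25: I6 WR R2 | I8 EX
c26: I8 WR R5
c29: I7 EX
c30: I7 WR R6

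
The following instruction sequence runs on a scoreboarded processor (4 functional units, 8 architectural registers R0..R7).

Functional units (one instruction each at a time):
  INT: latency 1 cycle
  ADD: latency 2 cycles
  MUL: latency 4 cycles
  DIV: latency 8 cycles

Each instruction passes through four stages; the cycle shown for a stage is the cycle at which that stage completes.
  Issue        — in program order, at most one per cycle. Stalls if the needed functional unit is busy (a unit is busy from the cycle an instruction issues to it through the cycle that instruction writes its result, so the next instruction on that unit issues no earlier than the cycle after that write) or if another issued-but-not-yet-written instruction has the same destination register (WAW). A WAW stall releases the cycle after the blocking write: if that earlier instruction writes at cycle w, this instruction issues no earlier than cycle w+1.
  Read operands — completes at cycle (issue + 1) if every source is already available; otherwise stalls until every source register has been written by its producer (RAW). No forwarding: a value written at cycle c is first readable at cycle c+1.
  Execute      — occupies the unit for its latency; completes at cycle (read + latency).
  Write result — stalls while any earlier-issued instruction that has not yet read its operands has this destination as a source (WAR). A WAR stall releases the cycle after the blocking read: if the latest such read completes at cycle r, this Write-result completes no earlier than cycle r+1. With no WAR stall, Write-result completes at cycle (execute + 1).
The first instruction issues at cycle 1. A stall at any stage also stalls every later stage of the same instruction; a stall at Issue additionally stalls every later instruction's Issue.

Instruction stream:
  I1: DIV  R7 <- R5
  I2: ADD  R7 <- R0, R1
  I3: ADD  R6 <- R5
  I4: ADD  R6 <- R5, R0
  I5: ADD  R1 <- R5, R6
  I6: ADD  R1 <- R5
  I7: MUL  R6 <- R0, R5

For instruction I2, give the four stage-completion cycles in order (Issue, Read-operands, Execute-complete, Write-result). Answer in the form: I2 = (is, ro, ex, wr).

  I1 | 1 | 2 | 10 | 11
  I2 | 12 | 13 | 15 | 16   WAW R7: wait I1 write@11
  I3 | 17 | 18 | 20 | 21   struct: ADD busy until I2 writes@16
  I4 | 22 | 23 | 25 | 26   struct: ADD busy until I3 writes@21
  I5 | 27 | 28 | 30 | 31   struct: ADD busy until I4 writes@26
  I6 | 32 | 33 | 35 | 36   struct: ADD busy until I5 writes@31
  I7 | 33 | 34 | 38 | 39

I2 = (12, 13, 15, 16)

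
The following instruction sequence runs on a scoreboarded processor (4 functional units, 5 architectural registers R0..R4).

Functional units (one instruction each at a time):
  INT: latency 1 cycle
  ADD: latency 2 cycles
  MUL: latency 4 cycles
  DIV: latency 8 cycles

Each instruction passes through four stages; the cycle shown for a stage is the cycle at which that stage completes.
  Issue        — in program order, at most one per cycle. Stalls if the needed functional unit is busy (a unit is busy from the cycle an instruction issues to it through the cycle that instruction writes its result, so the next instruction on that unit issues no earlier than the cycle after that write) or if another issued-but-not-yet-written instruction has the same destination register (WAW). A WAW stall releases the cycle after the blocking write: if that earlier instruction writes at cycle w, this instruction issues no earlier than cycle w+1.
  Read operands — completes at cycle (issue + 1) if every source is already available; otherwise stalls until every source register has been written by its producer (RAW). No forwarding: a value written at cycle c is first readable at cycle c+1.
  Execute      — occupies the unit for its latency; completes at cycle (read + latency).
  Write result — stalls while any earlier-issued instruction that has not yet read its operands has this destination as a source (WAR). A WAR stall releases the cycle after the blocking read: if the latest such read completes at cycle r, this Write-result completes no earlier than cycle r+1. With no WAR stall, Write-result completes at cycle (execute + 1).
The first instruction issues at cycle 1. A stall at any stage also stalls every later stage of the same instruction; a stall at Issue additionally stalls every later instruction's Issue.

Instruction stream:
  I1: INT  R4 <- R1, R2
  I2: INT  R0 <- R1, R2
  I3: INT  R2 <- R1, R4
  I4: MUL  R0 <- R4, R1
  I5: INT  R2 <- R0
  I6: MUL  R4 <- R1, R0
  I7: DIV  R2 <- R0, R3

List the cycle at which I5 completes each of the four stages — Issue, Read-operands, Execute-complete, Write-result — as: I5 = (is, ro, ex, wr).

[1] I1 dispatched to INT
[2] I1 operands ready
[3] I1 complete
[4] R4←I1
[5] I2 dispatched to INT
[6] I2 operands ready
[7] I2 complete
[8] R0←I2
[9] I3 dispatched to INT
[10] I3 operands ready, I4 dispatched to MUL
[11] I3 complete, I4 operands ready
[12] R2←I3
[13] I5 dispatched to INT
[15] I4 complete
[16] R0←I4
[17] I5 operands ready, I6 dispatched to MUL
[18] I5 complete, I6 operands ready
[19] R2←I5
[20] I7 dispatched to DIV
[21] I7 operands ready
[22] I6 complete
[23] R4←I6
[29] I7 complete
[30] R2←I7

I5 = (13, 17, 18, 19)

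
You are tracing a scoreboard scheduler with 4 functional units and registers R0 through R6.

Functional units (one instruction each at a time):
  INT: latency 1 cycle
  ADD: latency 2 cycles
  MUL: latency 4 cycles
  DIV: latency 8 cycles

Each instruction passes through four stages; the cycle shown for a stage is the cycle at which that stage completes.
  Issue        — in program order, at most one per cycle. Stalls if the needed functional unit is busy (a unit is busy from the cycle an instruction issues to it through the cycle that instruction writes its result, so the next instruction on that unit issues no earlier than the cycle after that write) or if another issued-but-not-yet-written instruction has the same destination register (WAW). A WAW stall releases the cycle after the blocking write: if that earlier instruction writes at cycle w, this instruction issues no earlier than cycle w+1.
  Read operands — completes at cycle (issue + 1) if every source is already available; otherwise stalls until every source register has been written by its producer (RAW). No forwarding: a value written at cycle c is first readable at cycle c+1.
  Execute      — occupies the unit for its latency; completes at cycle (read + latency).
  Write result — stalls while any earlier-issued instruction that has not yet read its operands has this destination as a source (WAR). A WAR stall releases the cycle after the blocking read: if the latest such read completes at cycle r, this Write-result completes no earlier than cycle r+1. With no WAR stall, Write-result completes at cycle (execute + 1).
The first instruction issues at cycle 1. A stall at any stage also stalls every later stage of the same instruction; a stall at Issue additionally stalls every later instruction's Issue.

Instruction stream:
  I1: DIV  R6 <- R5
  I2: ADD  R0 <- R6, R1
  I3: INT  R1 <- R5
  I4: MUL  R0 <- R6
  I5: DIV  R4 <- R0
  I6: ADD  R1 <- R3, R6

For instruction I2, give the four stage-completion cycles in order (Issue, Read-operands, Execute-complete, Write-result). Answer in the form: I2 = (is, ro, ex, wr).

cycle 1: issue I1 (DIV)
cycle 2: I1 read-ops, issue I2 (ADD)
cycle 3: issue I3 (INT)
cycle 4: I3 read-ops
cycle 5: I3 finished on INT
cycle 10: I1 finished on DIV
cycle 11: I1→R6
cycle 12: I2 read-ops
cycle 13: I3→R1
cycle 14: I2 finished on ADD
cycle 15: I2→R0
cycle 16: issue I4 (MUL)
cycle 17: I4 read-ops, issue I5 (DIV)
cycle 18: issue I6 (ADD)
cycle 19: I6 read-ops
cycle 21: I4 finished on MUL, I6 finished on ADD
cycle 22: I4→R0, I6→R1
cycle 23: I5 read-ops
cycle 31: I5 finished on DIV
cycle 32: I5→R4

I2 = (2, 12, 14, 15)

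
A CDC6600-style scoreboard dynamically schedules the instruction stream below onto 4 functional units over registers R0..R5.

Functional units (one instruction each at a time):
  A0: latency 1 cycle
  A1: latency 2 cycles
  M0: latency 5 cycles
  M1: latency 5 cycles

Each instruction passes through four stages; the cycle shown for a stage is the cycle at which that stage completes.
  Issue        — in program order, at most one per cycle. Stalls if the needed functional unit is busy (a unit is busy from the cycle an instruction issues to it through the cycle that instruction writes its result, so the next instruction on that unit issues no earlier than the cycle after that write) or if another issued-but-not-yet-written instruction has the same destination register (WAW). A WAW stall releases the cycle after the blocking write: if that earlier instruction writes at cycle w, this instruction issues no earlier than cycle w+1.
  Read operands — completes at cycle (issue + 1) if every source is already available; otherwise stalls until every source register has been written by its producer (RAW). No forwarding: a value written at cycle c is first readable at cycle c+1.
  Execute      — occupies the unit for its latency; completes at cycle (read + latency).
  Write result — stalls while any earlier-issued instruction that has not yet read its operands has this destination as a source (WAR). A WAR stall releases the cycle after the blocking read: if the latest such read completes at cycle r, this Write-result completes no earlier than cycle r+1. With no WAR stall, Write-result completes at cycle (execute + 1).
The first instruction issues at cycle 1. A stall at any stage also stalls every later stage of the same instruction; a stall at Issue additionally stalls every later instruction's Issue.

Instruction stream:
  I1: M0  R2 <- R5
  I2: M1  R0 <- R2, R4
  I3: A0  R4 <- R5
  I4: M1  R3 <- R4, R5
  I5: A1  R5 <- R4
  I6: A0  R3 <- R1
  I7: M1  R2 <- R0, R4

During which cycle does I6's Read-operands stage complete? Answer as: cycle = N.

cycle = 25

t=1  I1 issues→M0
t=2  I1 reads; I2 issues→M1
t=3  I3 issues→A0
t=4  I3 reads
t=5  I3 exec-done
t=7  I1 exec-done
t=8  I1 writes R2
t=9  I2 reads
t=10  I3 writes R4
t=14  I2 exec-done
t=15  I2 writes R0
t=16  I4 issues→M1
t=17  I4 reads; I5 issues→A1
t=18  I5 reads
t=20  I5 exec-done
t=21  I5 writes R5
t=22  I4 exec-done
t=23  I4 writes R3
t=24  I6 issues→A0
t=25  I6 reads; I7 issues→M1
t=26  I6 exec-done; I7 reads
t=27  I6 writes R3
t=31  I7 exec-done
t=32  I7 writes R2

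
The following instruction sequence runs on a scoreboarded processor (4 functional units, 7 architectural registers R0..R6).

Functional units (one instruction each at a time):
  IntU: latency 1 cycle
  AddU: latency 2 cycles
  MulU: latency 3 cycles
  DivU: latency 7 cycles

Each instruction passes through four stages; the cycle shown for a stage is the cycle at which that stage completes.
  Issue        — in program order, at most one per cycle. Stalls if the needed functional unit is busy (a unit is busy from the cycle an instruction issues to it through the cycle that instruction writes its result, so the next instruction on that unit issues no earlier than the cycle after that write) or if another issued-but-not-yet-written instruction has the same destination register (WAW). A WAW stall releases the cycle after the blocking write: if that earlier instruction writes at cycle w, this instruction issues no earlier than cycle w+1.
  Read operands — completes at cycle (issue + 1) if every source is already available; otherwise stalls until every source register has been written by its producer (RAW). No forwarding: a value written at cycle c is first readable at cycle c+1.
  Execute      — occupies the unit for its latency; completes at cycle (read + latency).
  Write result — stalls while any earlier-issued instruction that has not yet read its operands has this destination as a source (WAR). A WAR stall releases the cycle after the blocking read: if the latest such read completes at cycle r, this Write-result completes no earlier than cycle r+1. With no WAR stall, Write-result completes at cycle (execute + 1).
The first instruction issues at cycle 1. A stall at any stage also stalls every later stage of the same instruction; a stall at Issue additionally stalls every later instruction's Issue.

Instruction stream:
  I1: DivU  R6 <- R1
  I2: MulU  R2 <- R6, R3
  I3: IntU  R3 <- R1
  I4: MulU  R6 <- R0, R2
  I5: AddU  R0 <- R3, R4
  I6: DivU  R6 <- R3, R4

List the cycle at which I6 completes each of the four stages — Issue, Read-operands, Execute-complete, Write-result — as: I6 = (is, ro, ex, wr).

I6 = (22, 23, 30, 31)

cycle 1: I1 dispatched to DivU
cycle 2: I1 operands ready; I2 dispatched to MulU
cycle 3: I3 dispatched to IntU
cycle 4: I3 operands ready
cycle 5: I3 complete
cycle 9: I1 complete
cycle 10: R6←I1
cycle 11: I2 operands ready
cycle 12: R3←I3
cycle 14: I2 complete
cycle 15: R2←I2
cycle 16: I4 dispatched to MulU
cycle 17: I4 operands ready; I5 dispatched to AddU
cycle 18: I5 operands ready
cycle 20: I4 complete; I5 complete
cycle 21: R6←I4; R0←I5
cycle 22: I6 dispatched to DivU
cycle 23: I6 operands ready
cycle 30: I6 complete
cycle 31: R6←I6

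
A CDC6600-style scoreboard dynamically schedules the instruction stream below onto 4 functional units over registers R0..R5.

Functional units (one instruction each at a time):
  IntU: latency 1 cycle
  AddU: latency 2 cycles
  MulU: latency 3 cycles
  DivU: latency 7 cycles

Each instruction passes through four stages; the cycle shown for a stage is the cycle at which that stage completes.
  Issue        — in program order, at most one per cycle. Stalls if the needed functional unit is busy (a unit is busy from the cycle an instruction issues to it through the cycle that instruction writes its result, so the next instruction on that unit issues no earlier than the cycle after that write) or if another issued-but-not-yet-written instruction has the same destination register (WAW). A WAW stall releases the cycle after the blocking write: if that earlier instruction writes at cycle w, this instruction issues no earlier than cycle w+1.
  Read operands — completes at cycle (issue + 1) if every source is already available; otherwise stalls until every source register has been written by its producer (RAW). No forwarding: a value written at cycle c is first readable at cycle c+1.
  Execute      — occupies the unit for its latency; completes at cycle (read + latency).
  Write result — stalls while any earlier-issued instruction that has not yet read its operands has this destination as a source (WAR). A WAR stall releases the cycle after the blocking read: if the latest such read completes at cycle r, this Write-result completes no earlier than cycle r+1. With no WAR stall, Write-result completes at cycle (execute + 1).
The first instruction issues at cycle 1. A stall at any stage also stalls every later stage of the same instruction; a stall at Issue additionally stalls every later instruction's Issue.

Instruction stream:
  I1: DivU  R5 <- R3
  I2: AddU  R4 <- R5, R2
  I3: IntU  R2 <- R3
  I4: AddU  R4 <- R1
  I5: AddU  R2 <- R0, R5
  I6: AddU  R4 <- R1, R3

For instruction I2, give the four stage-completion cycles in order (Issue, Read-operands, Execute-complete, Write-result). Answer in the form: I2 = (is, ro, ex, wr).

I2 = (2, 11, 13, 14)

1) issue 1, read 2, done 9, write 10
2) issue 2, read 11, done 13, write 14  <RAW R5: wait I1 write@10>
3) issue 3, read 4, done 5, write 12  <WAR R2: wait I2 read@11>
4) issue 15, read 16, done 18, write 19  <struct: AddU busy until I2 writes@14>
5) issue 20, read 21, done 23, write 24  <struct: AddU busy until I4 writes@19>
6) issue 25, read 26, done 28, write 29  <struct: AddU busy until I5 writes@24>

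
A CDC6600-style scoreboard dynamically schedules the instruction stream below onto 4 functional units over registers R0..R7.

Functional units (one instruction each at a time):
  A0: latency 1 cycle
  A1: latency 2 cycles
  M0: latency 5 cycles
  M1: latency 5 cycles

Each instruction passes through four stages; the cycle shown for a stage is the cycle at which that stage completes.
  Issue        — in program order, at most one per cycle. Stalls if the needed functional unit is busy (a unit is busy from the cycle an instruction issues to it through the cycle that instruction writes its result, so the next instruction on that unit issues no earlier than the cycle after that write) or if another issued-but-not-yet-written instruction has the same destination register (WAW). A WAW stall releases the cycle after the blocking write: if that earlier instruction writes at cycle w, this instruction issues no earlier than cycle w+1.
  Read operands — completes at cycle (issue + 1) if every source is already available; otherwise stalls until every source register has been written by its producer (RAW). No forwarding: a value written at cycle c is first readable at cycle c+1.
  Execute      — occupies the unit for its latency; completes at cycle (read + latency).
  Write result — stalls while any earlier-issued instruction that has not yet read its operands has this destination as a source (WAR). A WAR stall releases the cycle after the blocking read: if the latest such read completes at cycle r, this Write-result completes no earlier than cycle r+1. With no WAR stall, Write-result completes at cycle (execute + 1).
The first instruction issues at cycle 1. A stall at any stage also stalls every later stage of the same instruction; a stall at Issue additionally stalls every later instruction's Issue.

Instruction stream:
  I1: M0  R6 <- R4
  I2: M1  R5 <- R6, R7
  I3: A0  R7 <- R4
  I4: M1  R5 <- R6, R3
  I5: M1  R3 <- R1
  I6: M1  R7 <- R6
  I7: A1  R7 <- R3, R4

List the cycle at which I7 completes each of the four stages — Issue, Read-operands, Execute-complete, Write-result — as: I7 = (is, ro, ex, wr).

I7 = (40, 41, 43, 44)

cycle 1: I1→M0
cycle 2: I1 RO, I2→M1
cycle 3: I3→A0
cycle 4: I3 RO
cycle 5: I3 EX
cycle 7: I1 EX
cycle 8: I1 WR R6
cycle 9: I2 RO
cycle 10: I3 WR R7
cycle 14: I2 EX
cycle 15: I2 WR R5
cycle 16: I4→M1
cycle 17: I4 RO
cycle 22: I4 EX
cycle 23: I4 WR R5
cycle 24: I5→M1
cycle 25: I5 RO
cycle 30: I5 EX
cycle 31: I5 WR R3
cycle 32: I6→M1
cycle 33: I6 RO
cycle 38: I6 EX
cycle 39: I6 WR R7
cycle 40: I7→A1
cycle 41: I7 RO
cycle 43: I7 EX
cycle 44: I7 WR R7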